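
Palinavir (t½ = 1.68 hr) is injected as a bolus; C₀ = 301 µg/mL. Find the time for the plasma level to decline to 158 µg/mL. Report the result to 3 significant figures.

1.56 hours

k = ln 2 / 1.68 = 0.4126 hr⁻¹
C(t) = C₀ e^(−kt)  ⇒  t = ln(C₀/C) / k
t = ln(301/158) / 0.4126 = 0.6445 / 0.4126 ≈ 1.56 hours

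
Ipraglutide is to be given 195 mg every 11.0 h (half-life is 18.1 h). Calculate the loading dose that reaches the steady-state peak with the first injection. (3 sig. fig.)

k = ln 2 / 18.1 = 0.03830 h⁻¹
Accumulation ratio R = 1 / (1 − e^(−kτ)) = 1 / (1 − e^(−0.03830×11.0)) = 1 / (1 − 0.6562) = 2.909
Loading dose = maintenance dose × R = 195 × 2.909 ≈ 567 mg

567 mg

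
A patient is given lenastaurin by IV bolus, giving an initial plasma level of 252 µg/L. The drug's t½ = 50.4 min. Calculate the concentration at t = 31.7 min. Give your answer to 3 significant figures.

163 µg/L

k = ln 2 / 50.4 = 0.01375 min⁻¹
C(t) = C₀ e^(−kt) = 252 × e^(−0.01375 × 31.7) = 252 × e^(−0.4360) = 252 × 0.6466 ≈ 163 µg/L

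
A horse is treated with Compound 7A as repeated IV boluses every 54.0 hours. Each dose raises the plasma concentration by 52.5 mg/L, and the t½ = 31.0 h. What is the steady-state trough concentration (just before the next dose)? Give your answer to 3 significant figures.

k = ln 2 / 31.0 = 0.02236 h⁻¹
Fraction remaining after one interval: e^(−kτ) = e^(−0.02236 × 54.0) = 0.2990
R = 1 / (1 − 0.2990) = 1.426
Css,max = 52.5 × 1.426 = 74.89 mg/L
Css,min = Css,max × e^(−kτ) = 74.89 × 0.2990 ≈ 22.4 mg/L

22.4 mg/L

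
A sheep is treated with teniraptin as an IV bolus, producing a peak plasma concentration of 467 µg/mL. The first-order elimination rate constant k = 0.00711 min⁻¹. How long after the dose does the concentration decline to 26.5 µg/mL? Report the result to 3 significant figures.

C(t) = C₀ e^(−kt)  ⇒  t = ln(C₀/C) / k
t = ln(467/26.5) / 0.007110 = 2.869 / 0.007110 ≈ 404 minutes

404 minutes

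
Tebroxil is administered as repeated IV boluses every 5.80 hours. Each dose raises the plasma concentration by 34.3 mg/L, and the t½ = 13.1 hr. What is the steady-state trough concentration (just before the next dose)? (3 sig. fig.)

k = ln 2 / 13.1 = 0.05291 hr⁻¹
Fraction remaining after one interval: e^(−kτ) = e^(−0.05291 × 5.80) = 0.7357
R = 1 / (1 − 0.7357) = 3.784
Css,max = 34.3 × 3.784 = 129.8 mg/L
Css,min = Css,max × e^(−kτ) = 129.8 × 0.7357 ≈ 95.5 mg/L

95.5 mg/L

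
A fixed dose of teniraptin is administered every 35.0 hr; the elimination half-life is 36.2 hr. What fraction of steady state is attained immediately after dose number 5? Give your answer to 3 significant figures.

0.965

k = ln 2 / 36.2 = 0.01915 hr⁻¹
f_n = 1 − e^(−nkτ) = 1 − e^(−5 × 0.01915 × 35.0) = 1 − e^(−3.351) = 1 − 0.03505 ≈ 0.965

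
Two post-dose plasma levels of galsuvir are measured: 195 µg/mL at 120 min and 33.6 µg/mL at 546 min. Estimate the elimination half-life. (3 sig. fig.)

168 minutes

k = ln(C₁/C₂) / (t₂ − t₁) = ln(195/33.6) / (546 − 120)
  = 1.758 / 426.0 = 0.004128 min⁻¹
t½ = ln 2 / k = ln 2 / 0.004128 ≈ 168 minutes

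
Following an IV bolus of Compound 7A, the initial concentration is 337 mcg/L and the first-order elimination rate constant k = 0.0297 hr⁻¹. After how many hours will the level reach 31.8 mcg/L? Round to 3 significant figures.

C(t) = C₀ e^(−kt)  ⇒  t = ln(C₀/C) / k
t = ln(337/31.8) / 0.02970 = 2.361 / 0.02970 ≈ 79.5 hours

79.5 hours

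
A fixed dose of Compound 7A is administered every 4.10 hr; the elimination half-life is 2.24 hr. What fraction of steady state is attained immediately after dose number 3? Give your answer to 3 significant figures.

0.978

k = ln 2 / 2.24 = 0.3094 hr⁻¹
f_n = 1 − e^(−nkτ) = 1 − e^(−3 × 0.3094 × 4.10) = 1 − e^(−3.806) = 1 − 0.02223 ≈ 0.978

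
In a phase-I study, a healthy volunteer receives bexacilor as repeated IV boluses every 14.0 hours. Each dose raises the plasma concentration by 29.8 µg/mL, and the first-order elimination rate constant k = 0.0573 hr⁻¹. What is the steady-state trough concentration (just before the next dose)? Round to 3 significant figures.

24.2 µg/mL

Fraction remaining after one interval: e^(−kτ) = e^(−0.05730 × 14.0) = 0.4483
R = 1 / (1 − 0.4483) = 1.813
Css,max = 29.8 × 1.813 = 54.02 µg/mL
Css,min = Css,max × e^(−kτ) = 54.02 × 0.4483 ≈ 24.2 µg/mL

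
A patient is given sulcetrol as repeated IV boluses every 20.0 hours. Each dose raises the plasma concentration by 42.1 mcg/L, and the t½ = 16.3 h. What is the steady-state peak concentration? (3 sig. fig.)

k = ln 2 / 16.3 = 0.04252 h⁻¹
Fraction remaining after one interval: e^(−kτ) = e^(−0.04252 × 20.0) = 0.4272
R = 1 / (1 − 0.4272) = 1.746
Css,max = 42.1 × 1.746 ≈ 73.5 mcg/L

73.5 mcg/L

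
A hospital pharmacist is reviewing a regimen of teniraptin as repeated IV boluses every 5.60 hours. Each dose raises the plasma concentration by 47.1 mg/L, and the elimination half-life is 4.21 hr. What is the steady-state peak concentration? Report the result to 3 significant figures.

78.2 mg/L

k = ln 2 / 4.21 = 0.1646 hr⁻¹
Fraction remaining after one interval: e^(−kτ) = e^(−0.1646 × 5.60) = 0.3977
R = 1 / (1 − 0.3977) = 1.660
Css,max = 47.1 × 1.660 ≈ 78.2 mg/L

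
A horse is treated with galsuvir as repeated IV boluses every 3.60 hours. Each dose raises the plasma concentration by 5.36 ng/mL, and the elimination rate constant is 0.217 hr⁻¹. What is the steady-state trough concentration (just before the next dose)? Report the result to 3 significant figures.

4.53 ng/mL

Fraction remaining after one interval: e^(−kτ) = e^(−0.2170 × 3.60) = 0.4579
R = 1 / (1 − 0.4579) = 1.845
Css,max = 5.36 × 1.845 = 9.887 ng/mL
Css,min = Css,max × e^(−kτ) = 9.887 × 0.4579 ≈ 4.53 ng/mL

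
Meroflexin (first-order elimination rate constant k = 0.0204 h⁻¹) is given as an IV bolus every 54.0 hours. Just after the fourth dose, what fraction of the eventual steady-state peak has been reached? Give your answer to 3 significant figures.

0.988

f_n = 1 − e^(−nkτ) = 1 − e^(−4 × 0.02040 × 54.0) = 1 − e^(−4.406) = 1 − 0.01220 ≈ 0.988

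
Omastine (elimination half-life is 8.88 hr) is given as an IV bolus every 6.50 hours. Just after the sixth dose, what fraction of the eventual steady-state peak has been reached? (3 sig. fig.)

k = ln 2 / 8.88 = 0.07806 hr⁻¹
f_n = 1 − e^(−nkτ) = 1 − e^(−6 × 0.07806 × 6.50) = 1 − e^(−3.044) = 1 − 0.04763 ≈ 0.952

0.952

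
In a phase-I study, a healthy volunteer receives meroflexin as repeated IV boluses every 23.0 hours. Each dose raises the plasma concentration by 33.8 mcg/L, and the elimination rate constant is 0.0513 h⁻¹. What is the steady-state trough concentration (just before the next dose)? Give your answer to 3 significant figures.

15.0 mcg/L

Fraction remaining after one interval: e^(−kτ) = e^(−0.05130 × 23.0) = 0.3073
R = 1 / (1 − 0.3073) = 1.444
Css,max = 33.8 × 1.444 = 48.80 mcg/L
Css,min = Css,max × e^(−kτ) = 48.80 × 0.3073 ≈ 15.0 mcg/L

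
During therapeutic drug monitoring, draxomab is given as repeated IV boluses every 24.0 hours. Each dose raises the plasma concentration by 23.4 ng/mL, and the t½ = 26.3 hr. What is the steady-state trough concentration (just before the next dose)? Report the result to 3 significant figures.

k = ln 2 / 26.3 = 0.02636 hr⁻¹
Fraction remaining after one interval: e^(−kτ) = e^(−0.02636 × 24.0) = 0.5312
R = 1 / (1 − 0.5312) = 2.133
Css,max = 23.4 × 2.133 = 49.92 ng/mL
Css,min = Css,max × e^(−kτ) = 49.92 × 0.5312 ≈ 26.5 ng/mL

26.5 ng/mL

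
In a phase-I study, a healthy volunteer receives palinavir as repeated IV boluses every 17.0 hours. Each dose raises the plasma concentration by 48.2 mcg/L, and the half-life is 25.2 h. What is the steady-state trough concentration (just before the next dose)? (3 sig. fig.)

k = ln 2 / 25.2 = 0.02751 h⁻¹
Fraction remaining after one interval: e^(−kτ) = e^(−0.02751 × 17.0) = 0.6265
R = 1 / (1 − 0.6265) = 2.677
Css,max = 48.2 × 2.677 = 129.1 mcg/L
Css,min = Css,max × e^(−kτ) = 129.1 × 0.6265 ≈ 80.9 mcg/L

80.9 mcg/L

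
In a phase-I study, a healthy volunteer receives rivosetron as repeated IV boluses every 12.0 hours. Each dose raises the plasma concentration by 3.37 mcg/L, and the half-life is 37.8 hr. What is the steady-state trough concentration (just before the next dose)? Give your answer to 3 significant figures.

k = ln 2 / 37.8 = 0.01834 hr⁻¹
Fraction remaining after one interval: e^(−kτ) = e^(−0.01834 × 12.0) = 0.8025
R = 1 / (1 − 0.8025) = 5.063
Css,max = 3.37 × 5.063 = 17.06 mcg/L
Css,min = Css,max × e^(−kτ) = 17.06 × 0.8025 ≈ 13.7 mcg/L

13.7 mcg/L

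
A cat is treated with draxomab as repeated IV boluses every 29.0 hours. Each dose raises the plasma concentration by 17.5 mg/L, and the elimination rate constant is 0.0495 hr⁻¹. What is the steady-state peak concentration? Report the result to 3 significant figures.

23.0 mg/L

Fraction remaining after one interval: e^(−kτ) = e^(−0.04950 × 29.0) = 0.2380
R = 1 / (1 − 0.2380) = 1.312
Css,max = 17.5 × 1.312 ≈ 23.0 mg/L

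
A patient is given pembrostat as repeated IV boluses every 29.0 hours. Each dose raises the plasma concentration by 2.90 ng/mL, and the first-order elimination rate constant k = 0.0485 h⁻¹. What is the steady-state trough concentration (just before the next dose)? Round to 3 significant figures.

Fraction remaining after one interval: e^(−kτ) = e^(−0.04850 × 29.0) = 0.2450
R = 1 / (1 − 0.2450) = 1.325
Css,max = 2.90 × 1.325 = 3.841 ng/mL
Css,min = Css,max × e^(−kτ) = 3.841 × 0.2450 ≈ 0.941 ng/mL

0.941 ng/mL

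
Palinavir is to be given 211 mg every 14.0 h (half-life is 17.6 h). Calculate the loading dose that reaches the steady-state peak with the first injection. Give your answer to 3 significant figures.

k = ln 2 / 17.6 = 0.03938 h⁻¹
Accumulation ratio R = 1 / (1 − e^(−kτ)) = 1 / (1 − e^(−0.03938×14.0)) = 1 / (1 − 0.5762) = 2.359
Loading dose = maintenance dose × R = 211 × 2.359 ≈ 498 mg

498 mg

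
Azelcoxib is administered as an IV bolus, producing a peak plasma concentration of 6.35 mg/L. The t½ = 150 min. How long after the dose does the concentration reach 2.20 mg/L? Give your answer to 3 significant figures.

229 minutes

k = ln 2 / 150 = 0.004621 min⁻¹
C(t) = C₀ e^(−kt)  ⇒  t = ln(C₀/C) / k
t = ln(6.35/2.20) / 0.004621 = 1.060 / 0.004621 ≈ 229 minutes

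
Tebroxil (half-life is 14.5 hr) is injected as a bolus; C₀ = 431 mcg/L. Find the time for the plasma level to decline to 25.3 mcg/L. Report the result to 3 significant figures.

59.3 hours

k = ln 2 / 14.5 = 0.04780 hr⁻¹
C(t) = C₀ e^(−kt)  ⇒  t = ln(C₀/C) / k
t = ln(431/25.3) / 0.04780 = 2.835 / 0.04780 ≈ 59.3 hours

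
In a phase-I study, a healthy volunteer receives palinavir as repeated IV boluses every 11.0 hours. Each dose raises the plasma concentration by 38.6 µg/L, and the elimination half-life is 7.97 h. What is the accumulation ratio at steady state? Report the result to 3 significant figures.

k = ln 2 / 7.97 = 0.08697 h⁻¹
Fraction remaining after one interval: e^(−kτ) = e^(−0.08697 × 11.0) = 0.3842
R = 1 / (1 − 0.3842) = 1 / 0.6158 ≈ 1.62

1.62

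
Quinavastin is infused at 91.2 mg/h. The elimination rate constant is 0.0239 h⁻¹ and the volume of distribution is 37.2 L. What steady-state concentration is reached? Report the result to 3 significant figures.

CL = k · V = 0.0239 × 37.2 = 0.8891 L/h
Css = rate / CL = 91.2 / 0.8891 ≈ 103 mg/L

103 mg/L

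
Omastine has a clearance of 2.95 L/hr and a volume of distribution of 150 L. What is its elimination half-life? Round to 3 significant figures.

k = CL / V = 2.95 / 150 = 0.01967 hr⁻¹
t½ = ln 2 / k = ln 2 / 0.01967 ≈ 35.2 hours

35.2 hours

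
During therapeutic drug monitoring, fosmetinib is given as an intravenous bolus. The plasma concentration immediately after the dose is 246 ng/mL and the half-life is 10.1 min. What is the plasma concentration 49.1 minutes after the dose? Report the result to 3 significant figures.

k = ln 2 / 10.1 = 0.06863 min⁻¹
C(t) = C₀ e^(−kt) = 246 × e^(−0.06863 × 49.1) = 246 × e^(−3.370) = 246 × 0.03440 ≈ 8.46 ng/mL

8.46 ng/mL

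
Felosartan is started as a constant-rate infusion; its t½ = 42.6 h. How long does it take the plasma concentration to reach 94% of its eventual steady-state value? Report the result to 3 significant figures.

173 hours

k = ln 2 / 42.6 = 0.01627 h⁻¹
f = 1 − e^(−kt)  ⇒  t = −ln(1 − f) / k
t = −ln(1 − 0.94) / 0.01627 = 2.813 / 0.01627 ≈ 173 hours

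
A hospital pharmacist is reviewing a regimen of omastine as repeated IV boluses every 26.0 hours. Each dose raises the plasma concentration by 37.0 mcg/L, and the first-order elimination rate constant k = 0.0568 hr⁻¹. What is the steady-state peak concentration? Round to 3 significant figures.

48.0 mcg/L

Fraction remaining after one interval: e^(−kτ) = e^(−0.05680 × 26.0) = 0.2284
R = 1 / (1 − 0.2284) = 1.296
Css,max = 37.0 × 1.296 ≈ 48.0 mcg/L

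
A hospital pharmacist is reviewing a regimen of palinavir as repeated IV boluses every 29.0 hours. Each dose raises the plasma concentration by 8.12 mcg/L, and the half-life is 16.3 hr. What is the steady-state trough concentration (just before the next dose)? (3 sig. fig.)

3.34 mcg/L

k = ln 2 / 16.3 = 0.04252 hr⁻¹
Fraction remaining after one interval: e^(−kτ) = e^(−0.04252 × 29.0) = 0.2914
R = 1 / (1 − 0.2914) = 1.411
Css,max = 8.12 × 1.411 = 11.46 mcg/L
Css,min = Css,max × e^(−kτ) = 11.46 × 0.2914 ≈ 3.34 mcg/L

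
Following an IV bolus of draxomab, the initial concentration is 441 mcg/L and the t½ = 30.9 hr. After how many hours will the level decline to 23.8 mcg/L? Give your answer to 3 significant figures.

k = ln 2 / 30.9 = 0.02243 hr⁻¹
C(t) = C₀ e^(−kt)  ⇒  t = ln(C₀/C) / k
t = ln(441/23.8) / 0.02243 = 2.919 / 0.02243 ≈ 130 hours

130 hours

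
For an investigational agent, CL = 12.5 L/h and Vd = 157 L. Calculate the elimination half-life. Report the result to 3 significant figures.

k = CL / V = 12.5 / 157 = 0.07962 h⁻¹
t½ = ln 2 / k = ln 2 / 0.07962 ≈ 8.71 hours

8.71 hours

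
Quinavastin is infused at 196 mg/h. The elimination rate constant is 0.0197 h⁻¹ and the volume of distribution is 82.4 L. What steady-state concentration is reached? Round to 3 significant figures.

CL = k · V = 0.0197 × 82.4 = 1.623 L/h
Css = rate / CL = 196 / 1.623 ≈ 121 µg/mL

121 µg/mL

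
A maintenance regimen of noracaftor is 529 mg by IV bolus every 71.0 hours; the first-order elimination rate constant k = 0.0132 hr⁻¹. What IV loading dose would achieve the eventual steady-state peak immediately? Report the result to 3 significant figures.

870 mg

Accumulation ratio R = 1 / (1 − e^(−kτ)) = 1 / (1 − e^(−0.01320×71.0)) = 1 / (1 − 0.3917) = 1.644
Loading dose = maintenance dose × R = 529 × 1.644 ≈ 870 mg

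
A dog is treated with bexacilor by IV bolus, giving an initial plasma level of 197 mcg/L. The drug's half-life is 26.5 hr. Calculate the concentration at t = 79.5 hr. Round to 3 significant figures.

24.6 mcg/L

k = ln 2 / 26.5 = 0.02616 hr⁻¹
C(t) = C₀ e^(−kt) = 197 × e^(−0.02616 × 79.5) = 197 × e^(−2.079) = 197 × 0.1250 ≈ 24.6 mcg/L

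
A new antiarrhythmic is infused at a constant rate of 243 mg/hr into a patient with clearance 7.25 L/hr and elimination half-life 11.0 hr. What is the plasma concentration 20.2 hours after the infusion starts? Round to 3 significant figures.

Css = rate / CL = 243 / 7.25 = 33.52 µg/mL
k = ln 2 / 11.0 = 0.06301 hr⁻¹
C(t) = Css (1 − e^(−kt)) = 33.52 × (1 − e^(−1.273)) = 33.52 × 0.7200 ≈ 24.1 µg/mL

24.1 µg/mL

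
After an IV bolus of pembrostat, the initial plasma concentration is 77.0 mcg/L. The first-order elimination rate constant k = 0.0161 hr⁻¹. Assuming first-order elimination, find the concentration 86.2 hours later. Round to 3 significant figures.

19.2 mcg/L

C(t) = C₀ e^(−kt) = 77.0 × e^(−0.01610 × 86.2) = 77.0 × e^(−1.388) = 77.0 × 0.2496 ≈ 19.2 mcg/L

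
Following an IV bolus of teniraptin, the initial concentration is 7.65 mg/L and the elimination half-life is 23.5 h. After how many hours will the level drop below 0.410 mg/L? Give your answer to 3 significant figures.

99.2 hours

k = ln 2 / 23.5 = 0.02950 h⁻¹
C(t) = C₀ e^(−kt)  ⇒  t = ln(C₀/C) / k
t = ln(7.65/0.410) / 0.02950 = 2.926 / 0.02950 ≈ 99.2 hours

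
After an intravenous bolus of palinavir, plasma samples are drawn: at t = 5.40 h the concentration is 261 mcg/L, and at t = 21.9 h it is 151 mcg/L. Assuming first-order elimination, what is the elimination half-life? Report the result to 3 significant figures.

k = ln(C₁/C₂) / (t₂ − t₁) = ln(261/151) / (21.9 − 5.40)
  = 0.5472 / 16.50 = 0.03317 h⁻¹
t½ = ln 2 / k = ln 2 / 0.03317 ≈ 20.9 hours

20.9 hours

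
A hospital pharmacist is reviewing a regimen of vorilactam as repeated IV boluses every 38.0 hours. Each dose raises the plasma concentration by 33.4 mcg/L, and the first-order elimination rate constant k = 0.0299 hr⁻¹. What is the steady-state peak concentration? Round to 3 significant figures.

Fraction remaining after one interval: e^(−kτ) = e^(−0.02990 × 38.0) = 0.3210
R = 1 / (1 − 0.3210) = 1.473
Css,max = 33.4 × 1.473 ≈ 49.2 mcg/L

49.2 mcg/L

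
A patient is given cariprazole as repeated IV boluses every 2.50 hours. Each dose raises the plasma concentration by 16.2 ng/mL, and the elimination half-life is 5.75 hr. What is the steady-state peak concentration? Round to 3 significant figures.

k = ln 2 / 5.75 = 0.1205 hr⁻¹
Fraction remaining after one interval: e^(−kτ) = e^(−0.1205 × 2.50) = 0.7398
R = 1 / (1 − 0.7398) = 3.843
Css,max = 16.2 × 3.843 ≈ 62.3 ng/mL

62.3 ng/mL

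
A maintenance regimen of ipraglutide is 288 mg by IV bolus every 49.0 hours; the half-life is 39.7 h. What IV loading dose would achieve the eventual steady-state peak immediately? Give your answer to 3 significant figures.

k = ln 2 / 39.7 = 0.01746 h⁻¹
Accumulation ratio R = 1 / (1 − e^(−kτ)) = 1 / (1 − e^(−0.01746×49.0)) = 1 / (1 − 0.4251) = 1.739
Loading dose = maintenance dose × R = 288 × 1.739 ≈ 501 mg

501 mg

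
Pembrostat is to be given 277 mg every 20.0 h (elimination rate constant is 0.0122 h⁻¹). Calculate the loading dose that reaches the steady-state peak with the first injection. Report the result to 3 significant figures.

1280 mg

Accumulation ratio R = 1 / (1 − e^(−kτ)) = 1 / (1 − e^(−0.01220×20.0)) = 1 / (1 − 0.7835) = 4.619
Loading dose = maintenance dose × R = 277 × 4.619 ≈ 1280 mg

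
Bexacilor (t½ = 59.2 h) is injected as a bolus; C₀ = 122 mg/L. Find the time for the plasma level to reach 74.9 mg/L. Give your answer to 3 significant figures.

41.7 hours

k = ln 2 / 59.2 = 0.01171 h⁻¹
C(t) = C₀ e^(−kt)  ⇒  t = ln(C₀/C) / k
t = ln(122/74.9) / 0.01171 = 0.4879 / 0.01171 ≈ 41.7 hours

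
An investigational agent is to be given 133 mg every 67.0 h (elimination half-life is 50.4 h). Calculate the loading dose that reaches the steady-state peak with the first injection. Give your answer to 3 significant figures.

221 mg

k = ln 2 / 50.4 = 0.01375 h⁻¹
Accumulation ratio R = 1 / (1 − e^(−kτ)) = 1 / (1 − e^(−0.01375×67.0)) = 1 / (1 − 0.3979) = 1.661
Loading dose = maintenance dose × R = 133 × 1.661 ≈ 221 mg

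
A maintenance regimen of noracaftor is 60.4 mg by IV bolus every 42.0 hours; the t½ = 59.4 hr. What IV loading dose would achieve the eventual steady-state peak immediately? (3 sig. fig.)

156 mg

k = ln 2 / 59.4 = 0.01167 hr⁻¹
Accumulation ratio R = 1 / (1 − e^(−kτ)) = 1 / (1 − e^(−0.01167×42.0)) = 1 / (1 − 0.6126) = 2.581
Loading dose = maintenance dose × R = 60.4 × 2.581 ≈ 156 mg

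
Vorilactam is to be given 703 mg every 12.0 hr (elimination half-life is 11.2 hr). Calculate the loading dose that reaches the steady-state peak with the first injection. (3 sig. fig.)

k = ln 2 / 11.2 = 0.06189 hr⁻¹
Accumulation ratio R = 1 / (1 − e^(−kτ)) = 1 / (1 − e^(−0.06189×12.0)) = 1 / (1 − 0.4758) = 1.908
Loading dose = maintenance dose × R = 703 × 1.908 ≈ 1340 mg

1340 mg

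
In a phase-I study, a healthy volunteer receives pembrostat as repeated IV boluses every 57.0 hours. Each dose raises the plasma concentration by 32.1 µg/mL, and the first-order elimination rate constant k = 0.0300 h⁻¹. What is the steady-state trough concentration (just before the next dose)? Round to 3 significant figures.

Fraction remaining after one interval: e^(−kτ) = e^(−0.03000 × 57.0) = 0.1809
R = 1 / (1 − 0.1809) = 1.221
Css,max = 32.1 × 1.221 = 39.19 µg/mL
Css,min = Css,max × e^(−kτ) = 39.19 × 0.1809 ≈ 7.09 µg/mL

7.09 µg/mL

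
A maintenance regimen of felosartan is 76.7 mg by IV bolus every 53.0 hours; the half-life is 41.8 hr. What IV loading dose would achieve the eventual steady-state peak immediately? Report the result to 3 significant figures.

k = ln 2 / 41.8 = 0.01658 hr⁻¹
Accumulation ratio R = 1 / (1 − e^(−kτ)) = 1 / (1 − e^(−0.01658×53.0)) = 1 / (1 − 0.4153) = 1.710
Loading dose = maintenance dose × R = 76.7 × 1.710 ≈ 131 mg

131 mg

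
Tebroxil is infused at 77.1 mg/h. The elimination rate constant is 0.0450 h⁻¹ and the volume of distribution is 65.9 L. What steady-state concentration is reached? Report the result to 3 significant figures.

CL = k · V = 0.0450 × 65.9 = 2.966 L/h
Css = rate / CL = 77.1 / 2.966 ≈ 26.0 mg/L

26.0 mg/L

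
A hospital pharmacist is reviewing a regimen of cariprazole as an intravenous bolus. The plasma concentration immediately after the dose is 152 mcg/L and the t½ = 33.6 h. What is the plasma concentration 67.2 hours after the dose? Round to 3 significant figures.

38.0 mcg/L

k = ln 2 / 33.6 = 0.02063 h⁻¹
67.2 h is 2.000 half-lives, so C = 152 × (1/2)^2.000 = 152 × 0.2500 ≈ 38.0 mcg/L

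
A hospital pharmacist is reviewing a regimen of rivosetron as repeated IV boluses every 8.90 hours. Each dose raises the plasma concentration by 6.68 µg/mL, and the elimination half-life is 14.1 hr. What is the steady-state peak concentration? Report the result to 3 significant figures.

k = ln 2 / 14.1 = 0.04916 hr⁻¹
Fraction remaining after one interval: e^(−kτ) = e^(−0.04916 × 8.90) = 0.6456
R = 1 / (1 − 0.6456) = 2.822
Css,max = 6.68 × 2.822 ≈ 18.9 µg/mL

18.9 µg/mL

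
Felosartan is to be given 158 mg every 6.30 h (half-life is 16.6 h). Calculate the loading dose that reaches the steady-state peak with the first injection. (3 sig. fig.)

683 mg

k = ln 2 / 16.6 = 0.04176 h⁻¹
Accumulation ratio R = 1 / (1 − e^(−kτ)) = 1 / (1 − e^(−0.04176×6.30)) = 1 / (1 − 0.7687) = 4.323
Loading dose = maintenance dose × R = 158 × 4.323 ≈ 683 mg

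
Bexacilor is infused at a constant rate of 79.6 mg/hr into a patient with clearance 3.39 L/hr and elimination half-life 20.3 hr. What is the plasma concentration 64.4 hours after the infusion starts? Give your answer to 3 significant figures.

20.9 mg/L

Css = rate / CL = 79.6 / 3.39 = 23.48 mg/L
k = ln 2 / 20.3 = 0.03415 hr⁻¹
C(t) = Css (1 − e^(−kt)) = 23.48 × (1 − e^(−2.199)) = 23.48 × 0.8891 ≈ 20.9 mg/L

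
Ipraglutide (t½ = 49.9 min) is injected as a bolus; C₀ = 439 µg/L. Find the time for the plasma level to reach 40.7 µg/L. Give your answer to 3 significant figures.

k = ln 2 / 49.9 = 0.01389 min⁻¹
C(t) = C₀ e^(−kt)  ⇒  t = ln(C₀/C) / k
t = ln(439/40.7) / 0.01389 = 2.378 / 0.01389 ≈ 171 minutes

171 minutes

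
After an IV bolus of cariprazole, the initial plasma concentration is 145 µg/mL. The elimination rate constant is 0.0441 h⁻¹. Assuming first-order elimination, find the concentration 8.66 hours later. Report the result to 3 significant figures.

99.0 µg/mL

C(t) = C₀ e^(−kt) = 145 × e^(−0.04410 × 8.66) = 145 × e^(−0.3819) = 145 × 0.6826 ≈ 99.0 µg/mL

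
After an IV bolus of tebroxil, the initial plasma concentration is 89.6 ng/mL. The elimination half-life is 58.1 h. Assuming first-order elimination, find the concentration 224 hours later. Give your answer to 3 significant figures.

k = ln 2 / 58.1 = 0.01193 h⁻¹
C(t) = C₀ e^(−kt) = 89.6 × e^(−0.01193 × 224) = 89.6 × e^(−2.672) = 89.6 × 0.06909 ≈ 6.19 ng/mL

6.19 ng/mL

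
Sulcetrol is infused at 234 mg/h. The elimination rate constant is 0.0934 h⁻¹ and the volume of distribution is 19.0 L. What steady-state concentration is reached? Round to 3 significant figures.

132 µg/mL

CL = k · V = 0.0934 × 19.0 = 1.775 L/h
Css = rate / CL = 234 / 1.775 ≈ 132 µg/mL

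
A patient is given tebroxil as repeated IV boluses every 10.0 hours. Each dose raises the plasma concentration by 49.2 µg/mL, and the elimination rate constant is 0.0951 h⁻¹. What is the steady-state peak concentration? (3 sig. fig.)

Fraction remaining after one interval: e^(−kτ) = e^(−0.09510 × 10.0) = 0.3864
R = 1 / (1 − 0.3864) = 1.630
Css,max = 49.2 × 1.630 ≈ 80.2 µg/mL

80.2 µg/mL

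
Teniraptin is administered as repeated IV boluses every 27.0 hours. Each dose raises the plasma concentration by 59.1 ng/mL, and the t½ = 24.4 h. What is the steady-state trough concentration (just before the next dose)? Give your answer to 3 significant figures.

k = ln 2 / 24.4 = 0.02841 h⁻¹
Fraction remaining after one interval: e^(−kτ) = e^(−0.02841 × 27.0) = 0.4644
R = 1 / (1 − 0.4644) = 1.867
Css,max = 59.1 × 1.867 = 110.3 ng/mL
Css,min = Css,max × e^(−kτ) = 110.3 × 0.4644 ≈ 51.2 ng/mL

51.2 ng/mL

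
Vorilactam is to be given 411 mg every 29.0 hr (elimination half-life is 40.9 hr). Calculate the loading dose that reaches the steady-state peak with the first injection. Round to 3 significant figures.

k = ln 2 / 40.9 = 0.01695 hr⁻¹
Accumulation ratio R = 1 / (1 − e^(−kτ)) = 1 / (1 − e^(−0.01695×29.0)) = 1 / (1 − 0.6117) = 2.575
Loading dose = maintenance dose × R = 411 × 2.575 ≈ 1060 mg

1060 mg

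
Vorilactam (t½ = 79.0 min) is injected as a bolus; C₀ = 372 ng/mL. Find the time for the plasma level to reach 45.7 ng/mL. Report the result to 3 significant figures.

k = ln 2 / 79.0 = 0.008774 min⁻¹
C(t) = C₀ e^(−kt)  ⇒  t = ln(C₀/C) / k
t = ln(372/45.7) / 0.008774 = 2.097 / 0.008774 ≈ 239 minutes

239 minutes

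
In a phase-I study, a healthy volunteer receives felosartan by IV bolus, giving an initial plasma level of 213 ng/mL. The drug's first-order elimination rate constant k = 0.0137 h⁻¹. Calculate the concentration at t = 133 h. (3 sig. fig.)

C(t) = C₀ e^(−kt) = 213 × e^(−0.01370 × 133) = 213 × e^(−1.822) = 213 × 0.1617 ≈ 34.4 ng/mL

34.4 ng/mL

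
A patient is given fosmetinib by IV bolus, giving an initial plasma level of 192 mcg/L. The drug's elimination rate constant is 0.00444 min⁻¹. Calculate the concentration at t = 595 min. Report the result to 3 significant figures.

C(t) = C₀ e^(−kt) = 192 × e^(−0.004440 × 595) = 192 × e^(−2.642) = 192 × 0.07123 ≈ 13.7 mcg/L

13.7 mcg/L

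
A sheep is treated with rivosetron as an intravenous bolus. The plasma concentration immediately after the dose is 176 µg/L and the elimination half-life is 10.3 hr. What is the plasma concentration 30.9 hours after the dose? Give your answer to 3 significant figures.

k = ln 2 / 10.3 = 0.06730 hr⁻¹
30.9 hr is 3.000 half-lives, so C = 176 × (1/2)^3.000 = 176 × 0.1250 ≈ 22.0 µg/L

22.0 µg/L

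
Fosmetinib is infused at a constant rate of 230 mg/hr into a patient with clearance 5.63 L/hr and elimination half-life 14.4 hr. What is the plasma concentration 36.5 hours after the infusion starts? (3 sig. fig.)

Css = rate / CL = 230 / 5.63 = 40.85 µg/mL
k = ln 2 / 14.4 = 0.04814 hr⁻¹
C(t) = Css (1 − e^(−kt)) = 40.85 × (1 − e^(−1.757)) = 40.85 × 0.8274 ≈ 33.8 µg/mL

33.8 µg/mL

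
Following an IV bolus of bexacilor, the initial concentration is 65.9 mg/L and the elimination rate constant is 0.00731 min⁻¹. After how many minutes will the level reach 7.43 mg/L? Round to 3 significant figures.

299 minutes

C(t) = C₀ e^(−kt)  ⇒  t = ln(C₀/C) / k
t = ln(65.9/7.43) / 0.007310 = 2.183 / 0.007310 ≈ 299 minutes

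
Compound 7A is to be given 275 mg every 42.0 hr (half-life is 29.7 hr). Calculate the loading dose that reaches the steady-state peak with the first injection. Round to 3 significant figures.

k = ln 2 / 29.7 = 0.02334 hr⁻¹
Accumulation ratio R = 1 / (1 − e^(−kτ)) = 1 / (1 − e^(−0.02334×42.0)) = 1 / (1 − 0.3752) = 1.601
Loading dose = maintenance dose × R = 275 × 1.601 ≈ 440 mg

440 mg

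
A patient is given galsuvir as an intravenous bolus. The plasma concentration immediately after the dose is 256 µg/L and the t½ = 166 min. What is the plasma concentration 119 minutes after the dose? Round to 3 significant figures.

k = ln 2 / 166 = 0.004176 min⁻¹
119 min is 0.7169 half-lives, so C = 256 × (1/2)^0.7169 = 256 × 0.6084 ≈ 156 µg/L

156 µg/L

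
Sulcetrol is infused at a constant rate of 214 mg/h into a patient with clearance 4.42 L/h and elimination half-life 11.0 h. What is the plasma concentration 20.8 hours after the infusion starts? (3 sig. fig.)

Css = rate / CL = 214 / 4.42 = 48.42 µg/mL
k = ln 2 / 11.0 = 0.06301 h⁻¹
C(t) = Css (1 − e^(−kt)) = 48.42 × (1 − e^(−1.311)) = 48.42 × 0.7304 ≈ 35.4 µg/mL

35.4 µg/mL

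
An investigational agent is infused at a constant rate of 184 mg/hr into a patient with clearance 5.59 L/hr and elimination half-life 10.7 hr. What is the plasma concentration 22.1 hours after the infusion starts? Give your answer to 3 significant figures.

25.1 µg/mL

Css = rate / CL = 184 / 5.59 = 32.92 µg/mL
k = ln 2 / 10.7 = 0.06478 hr⁻¹
C(t) = Css (1 − e^(−kt)) = 32.92 × (1 − e^(−1.432)) = 32.92 × 0.7611 ≈ 25.1 µg/mL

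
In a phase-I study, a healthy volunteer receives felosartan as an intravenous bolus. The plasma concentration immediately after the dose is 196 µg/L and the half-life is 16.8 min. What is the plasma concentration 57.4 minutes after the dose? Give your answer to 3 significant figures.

18.4 µg/L

k = ln 2 / 16.8 = 0.04126 min⁻¹
57.4 min is 3.417 half-lives, so C = 196 × (1/2)^3.417 = 196 × 0.09364 ≈ 18.4 µg/L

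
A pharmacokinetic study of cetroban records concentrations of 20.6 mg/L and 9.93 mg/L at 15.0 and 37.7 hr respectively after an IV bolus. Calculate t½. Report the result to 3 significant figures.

k = ln(C₁/C₂) / (t₂ − t₁) = ln(20.6/9.93) / (37.7 − 15.0)
  = 0.7297 / 22.70 = 0.03215 hr⁻¹
t½ = ln 2 / k = ln 2 / 0.03215 ≈ 21.6 hours

21.6 hours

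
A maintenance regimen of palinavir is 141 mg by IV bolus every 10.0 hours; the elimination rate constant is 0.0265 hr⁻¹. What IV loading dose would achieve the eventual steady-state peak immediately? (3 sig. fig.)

606 mg

Accumulation ratio R = 1 / (1 − e^(−kτ)) = 1 / (1 − e^(−0.02650×10.0)) = 1 / (1 − 0.7672) = 4.296
Loading dose = maintenance dose × R = 141 × 4.296 ≈ 606 mg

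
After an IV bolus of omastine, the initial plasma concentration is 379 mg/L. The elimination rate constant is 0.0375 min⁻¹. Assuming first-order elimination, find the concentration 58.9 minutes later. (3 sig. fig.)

41.6 mg/L

C(t) = C₀ e^(−kt) = 379 × e^(−0.03750 × 58.9) = 379 × e^(−2.209) = 379 × 0.1098 ≈ 41.6 mg/L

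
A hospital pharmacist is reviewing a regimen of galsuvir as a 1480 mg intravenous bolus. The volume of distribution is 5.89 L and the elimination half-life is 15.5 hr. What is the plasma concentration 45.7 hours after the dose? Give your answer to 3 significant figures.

32.6 mg/L

C₀ = dose / V = 1480 / 5.89 = 251.3 mg/L
k = ln 2 / 15.5 = 0.04472 hr⁻¹
C(t) = C₀ e^(−kt) = 251.3 × e^(−0.04472 × 45.7) = 251.3 × e^(−2.044) = 251.3 × 0.1296 ≈ 32.6 mg/L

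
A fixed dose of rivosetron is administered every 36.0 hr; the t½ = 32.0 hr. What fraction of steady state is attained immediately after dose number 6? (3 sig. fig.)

0.991

k = ln 2 / 32.0 = 0.02166 hr⁻¹
f_n = 1 − e^(−nkτ) = 1 − e^(−6 × 0.02166 × 36.0) = 1 − e^(−4.679) = 1 − 0.009291 ≈ 0.991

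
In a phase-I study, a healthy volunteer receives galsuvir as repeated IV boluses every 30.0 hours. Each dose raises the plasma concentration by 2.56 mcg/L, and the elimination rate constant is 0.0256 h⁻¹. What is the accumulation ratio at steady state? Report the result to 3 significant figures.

1.87

Fraction remaining after one interval: e^(−kτ) = e^(−0.02560 × 30.0) = 0.4639
R = 1 / (1 − 0.4639) = 1 / 0.5361 ≈ 1.87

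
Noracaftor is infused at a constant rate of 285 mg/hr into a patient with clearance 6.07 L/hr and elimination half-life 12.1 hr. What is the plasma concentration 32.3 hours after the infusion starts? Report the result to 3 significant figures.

Css = rate / CL = 285 / 6.07 = 46.95 mg/L
k = ln 2 / 12.1 = 0.05728 hr⁻¹
C(t) = Css (1 − e^(−kt)) = 46.95 × (1 − e^(−1.850)) = 46.95 × 0.8428 ≈ 39.6 mg/L

39.6 mg/L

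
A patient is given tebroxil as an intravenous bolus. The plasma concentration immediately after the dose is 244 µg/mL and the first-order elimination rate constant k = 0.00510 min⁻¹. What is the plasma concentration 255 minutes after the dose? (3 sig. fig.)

66.5 µg/mL

C(t) = C₀ e^(−kt) = 244 × e^(−0.005100 × 255) = 244 × e^(−1.300) = 244 × 0.2724 ≈ 66.5 µg/mL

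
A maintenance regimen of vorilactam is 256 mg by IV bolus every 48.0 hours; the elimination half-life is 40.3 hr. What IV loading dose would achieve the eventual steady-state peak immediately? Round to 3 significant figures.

455 mg

k = ln 2 / 40.3 = 0.01720 hr⁻¹
Accumulation ratio R = 1 / (1 − e^(−kτ)) = 1 / (1 − e^(−0.01720×48.0)) = 1 / (1 − 0.4380) = 1.779
Loading dose = maintenance dose × R = 256 × 1.779 ≈ 455 mg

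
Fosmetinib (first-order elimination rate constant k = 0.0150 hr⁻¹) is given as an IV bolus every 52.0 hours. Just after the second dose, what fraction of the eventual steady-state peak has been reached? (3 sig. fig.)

f_n = 1 − e^(−nkτ) = 1 − e^(−2 × 0.01500 × 52.0) = 1 − e^(−1.560) = 1 − 0.2101 ≈ 0.790

0.790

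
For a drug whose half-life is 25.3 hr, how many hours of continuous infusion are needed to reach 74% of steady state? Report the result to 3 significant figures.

k = ln 2 / 25.3 = 0.02740 hr⁻¹
f = 1 − e^(−kt)  ⇒  t = −ln(1 − f) / k
t = −ln(1 − 0.74) / 0.02740 = 1.347 / 0.02740 ≈ 49.2 hours

49.2 hours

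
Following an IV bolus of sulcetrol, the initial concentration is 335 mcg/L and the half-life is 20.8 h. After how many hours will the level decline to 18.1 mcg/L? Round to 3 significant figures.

k = ln 2 / 20.8 = 0.03332 h⁻¹
C(t) = C₀ e^(−kt)  ⇒  t = ln(C₀/C) / k
t = ln(335/18.1) / 0.03332 = 2.918 / 0.03332 ≈ 87.6 hours

87.6 hours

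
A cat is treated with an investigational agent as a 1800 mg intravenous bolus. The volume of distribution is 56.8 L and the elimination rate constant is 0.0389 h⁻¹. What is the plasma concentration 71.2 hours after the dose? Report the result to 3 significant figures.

C₀ = dose / V = 1800 / 56.8 = 31.69 mg/L
C(t) = C₀ e^(−kt) = 31.69 × e^(−0.03890 × 71.2) = 31.69 × e^(−2.770) = 31.69 × 0.06268 ≈ 1.99 mg/L

1.99 mg/L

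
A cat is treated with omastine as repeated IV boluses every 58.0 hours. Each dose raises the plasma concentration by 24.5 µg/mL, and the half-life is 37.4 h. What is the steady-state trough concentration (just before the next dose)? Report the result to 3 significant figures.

k = ln 2 / 37.4 = 0.01853 h⁻¹
Fraction remaining after one interval: e^(−kτ) = e^(−0.01853 × 58.0) = 0.3413
R = 1 / (1 − 0.3413) = 1.518
Css,max = 24.5 × 1.518 = 37.20 µg/mL
Css,min = Css,max × e^(−kτ) = 37.20 × 0.3413 ≈ 12.7 µg/mL

12.7 µg/mL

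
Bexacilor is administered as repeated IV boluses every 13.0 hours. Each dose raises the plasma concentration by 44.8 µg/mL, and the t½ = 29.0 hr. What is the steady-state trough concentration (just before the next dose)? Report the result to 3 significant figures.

k = ln 2 / 29.0 = 0.02390 hr⁻¹
Fraction remaining after one interval: e^(−kτ) = e^(−0.02390 × 13.0) = 0.7329
R = 1 / (1 − 0.7329) = 3.744
Css,max = 44.8 × 3.744 = 167.7 µg/mL
Css,min = Css,max × e^(−kτ) = 167.7 × 0.7329 ≈ 123 µg/mL

123 µg/mL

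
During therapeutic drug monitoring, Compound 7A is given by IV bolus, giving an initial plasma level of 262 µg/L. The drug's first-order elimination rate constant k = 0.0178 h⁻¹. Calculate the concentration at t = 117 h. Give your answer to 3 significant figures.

32.6 µg/L

C(t) = C₀ e^(−kt) = 262 × e^(−0.01780 × 117) = 262 × e^(−2.083) = 262 × 0.1246 ≈ 32.6 µg/L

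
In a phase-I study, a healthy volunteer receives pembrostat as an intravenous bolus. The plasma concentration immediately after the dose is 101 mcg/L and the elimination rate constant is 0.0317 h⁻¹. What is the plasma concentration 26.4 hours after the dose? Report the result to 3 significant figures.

43.7 mcg/L

C(t) = C₀ e^(−kt) = 101 × e^(−0.03170 × 26.4) = 101 × e^(−0.8369) = 101 × 0.4331 ≈ 43.7 mcg/L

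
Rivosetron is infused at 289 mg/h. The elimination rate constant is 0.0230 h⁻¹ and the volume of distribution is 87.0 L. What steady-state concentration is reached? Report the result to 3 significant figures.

144 µg/mL

CL = k · V = 0.0230 × 87.0 = 2.001 L/h
Css = rate / CL = 289 / 2.001 ≈ 144 µg/mL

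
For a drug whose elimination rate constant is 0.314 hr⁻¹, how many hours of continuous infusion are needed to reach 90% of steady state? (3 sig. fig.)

f = 1 − e^(−kt)  ⇒  t = −ln(1 − f) / k
t = −ln(1 − 0.9) / 0.3140 = 2.303 / 0.3140 ≈ 7.33 hours

7.33 hours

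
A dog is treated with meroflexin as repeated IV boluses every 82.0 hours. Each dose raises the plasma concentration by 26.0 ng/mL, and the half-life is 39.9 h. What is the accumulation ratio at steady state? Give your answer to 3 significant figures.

k = ln 2 / 39.9 = 0.01737 h⁻¹
Fraction remaining after one interval: e^(−kτ) = e^(−0.01737 × 82.0) = 0.2406
R = 1 / (1 − 0.2406) = 1 / 0.7594 ≈ 1.32

1.32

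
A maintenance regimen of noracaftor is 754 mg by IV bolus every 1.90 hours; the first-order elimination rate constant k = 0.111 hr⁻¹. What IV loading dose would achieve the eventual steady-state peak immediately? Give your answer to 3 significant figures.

3970 mg

Accumulation ratio R = 1 / (1 − e^(−kτ)) = 1 / (1 − e^(−0.1110×1.90)) = 1 / (1 − 0.8099) = 5.259
Loading dose = maintenance dose × R = 754 × 5.259 ≈ 3970 mg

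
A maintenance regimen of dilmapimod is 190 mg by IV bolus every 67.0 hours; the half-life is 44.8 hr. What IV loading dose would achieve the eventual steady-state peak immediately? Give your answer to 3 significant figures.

k = ln 2 / 44.8 = 0.01547 hr⁻¹
Accumulation ratio R = 1 / (1 − e^(−kτ)) = 1 / (1 − e^(−0.01547×67.0)) = 1 / (1 − 0.3546) = 1.550
Loading dose = maintenance dose × R = 190 × 1.550 ≈ 294 mg

294 mg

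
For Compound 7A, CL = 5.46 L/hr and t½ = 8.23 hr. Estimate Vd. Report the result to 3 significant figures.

k = ln 2 / t½ = ln 2 / 8.23 = 0.08422 hr⁻¹
V = CL / k = 5.46 / 0.08422 ≈ 64.8 L

64.8 L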